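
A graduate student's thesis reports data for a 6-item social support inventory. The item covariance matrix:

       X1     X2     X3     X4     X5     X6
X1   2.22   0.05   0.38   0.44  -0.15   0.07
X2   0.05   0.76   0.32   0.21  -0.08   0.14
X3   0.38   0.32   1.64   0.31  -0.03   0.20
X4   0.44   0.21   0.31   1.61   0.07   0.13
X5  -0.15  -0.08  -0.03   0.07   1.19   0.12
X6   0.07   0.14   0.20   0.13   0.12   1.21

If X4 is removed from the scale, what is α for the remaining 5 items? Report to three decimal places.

α = 0.281

Remaining items: X1, X2, X3, X5, X6 (k = 5).
Σσ²ᵢ = 2.22 + 0.76 + 1.64 + 1.19 + 1.21 = 7.02
σ²_T = 7.02 + 2 × 1.02 = 9.06
α (item deleted) = (5/4)·(1 − 7.02/9.06) = 0.281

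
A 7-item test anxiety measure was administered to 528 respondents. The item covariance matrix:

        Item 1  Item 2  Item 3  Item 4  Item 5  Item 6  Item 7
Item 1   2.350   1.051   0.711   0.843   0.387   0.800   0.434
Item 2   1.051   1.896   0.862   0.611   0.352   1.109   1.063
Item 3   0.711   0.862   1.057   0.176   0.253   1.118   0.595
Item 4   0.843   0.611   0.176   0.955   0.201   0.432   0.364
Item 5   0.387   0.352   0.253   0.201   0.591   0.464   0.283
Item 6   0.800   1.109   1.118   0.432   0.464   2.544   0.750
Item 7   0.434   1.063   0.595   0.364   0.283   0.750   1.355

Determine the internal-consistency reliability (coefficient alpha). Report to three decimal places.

coefficient alpha = 0.823

ΣVar(i) = 2.350 + 1.896 + 1.057 + 0.955 + 0.591 + 2.544 + 1.355 = 10.748
Sum of off-diagonal covariances = 12.859
total variance = 10.748 + 2 × 12.859 = 36.466
α = (k/(k−1))·(1 − ΣVar(i)/total variance) = (7/6)·(1 − 10.748/36.466) = 0.823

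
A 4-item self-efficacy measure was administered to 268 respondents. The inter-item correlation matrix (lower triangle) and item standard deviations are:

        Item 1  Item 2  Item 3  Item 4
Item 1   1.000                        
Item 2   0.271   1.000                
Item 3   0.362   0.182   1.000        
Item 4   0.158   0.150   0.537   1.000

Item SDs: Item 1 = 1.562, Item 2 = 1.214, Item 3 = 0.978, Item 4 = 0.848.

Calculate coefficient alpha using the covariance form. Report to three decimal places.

Σσ²ᵢ = 1.562² + 1.214² + 0.978² + 0.848² = 5.5892
Covariances σ_ij = r_ij · s_i · s_j:
  σ(Item 1,Item 2) = 0.271 × 1.562 × 1.214 = 0.5139
  σ(Item 1,Item 3) = 0.362 × 1.562 × 0.978 = 0.5530
  σ(Item 1,Item 4) = 0.158 × 1.562 × 0.848 = 0.2093
  σ(Item 2,Item 3) = 0.182 × 1.214 × 0.978 = 0.2161
  σ(Item 2,Item 4) = 0.150 × 1.214 × 0.848 = 0.1544
  σ(Item 3,Item 4) = 0.537 × 0.978 × 0.848 = 0.4454
σ²_T = Σσ²ᵢ + 2·Σσ_ij = 5.5892 + 2 × 2.0921 = 9.7734
α = (4/3)·(1 − 5.5892/9.7734) = 0.571

coefficient alpha = 0.571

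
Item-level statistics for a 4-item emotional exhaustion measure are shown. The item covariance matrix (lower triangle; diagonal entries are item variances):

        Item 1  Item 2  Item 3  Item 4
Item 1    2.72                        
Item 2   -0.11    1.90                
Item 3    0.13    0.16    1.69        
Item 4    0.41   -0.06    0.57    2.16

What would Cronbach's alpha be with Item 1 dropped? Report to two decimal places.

α = 0.28

Remaining items: Item 2, Item 3, Item 4 (k = 3).
Σσ²ᵢ = 1.90 + 1.69 + 2.16 = 5.75
Var(T) = 5.75 + 2 × 0.67 = 7.09
α (item deleted) = (3/2)·(1 − 5.75/7.09) = 0.28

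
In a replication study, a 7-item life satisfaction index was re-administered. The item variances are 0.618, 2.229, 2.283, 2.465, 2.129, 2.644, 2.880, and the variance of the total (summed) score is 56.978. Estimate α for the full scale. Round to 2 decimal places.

ΣVar(i) = 0.618 + 2.229 + 2.283 + 2.465 + 2.129 + 2.644 + 2.880 = 15.248
α = (k/(k−1))·(1 − ΣVar(i)/Var(T)) = (7/6)·(1 − 15.248/56.978) = 0.85

α = 0.85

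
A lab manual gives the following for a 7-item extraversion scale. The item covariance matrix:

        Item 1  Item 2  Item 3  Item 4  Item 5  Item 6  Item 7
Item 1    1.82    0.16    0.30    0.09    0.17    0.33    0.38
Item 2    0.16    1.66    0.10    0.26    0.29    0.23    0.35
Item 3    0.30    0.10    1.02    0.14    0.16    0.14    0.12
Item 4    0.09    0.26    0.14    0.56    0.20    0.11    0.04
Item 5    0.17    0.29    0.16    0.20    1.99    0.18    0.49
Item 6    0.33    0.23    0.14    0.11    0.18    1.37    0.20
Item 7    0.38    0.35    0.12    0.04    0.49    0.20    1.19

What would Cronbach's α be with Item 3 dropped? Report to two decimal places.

Remaining items: Item 1, Item 2, Item 4, Item 5, Item 6, Item 7 (k = 6).
ΣVar(i) = 1.82 + 1.66 + 0.56 + 1.99 + 1.37 + 1.19 = 8.59
σ²_T = 8.59 + 2 × 3.48 = 15.55
α (item deleted) = (6/5)·(1 − 8.59/15.55) = 0.54

Cronbach's α = 0.54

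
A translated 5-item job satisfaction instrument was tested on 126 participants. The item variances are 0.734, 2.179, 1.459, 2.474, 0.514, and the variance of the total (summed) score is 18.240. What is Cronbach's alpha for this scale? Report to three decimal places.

sum of item variances = 0.734 + 2.179 + 1.459 + 2.474 + 0.514 = 7.360
α = (k/(k−1))·(1 − sum of item variances/σ²_T) = (5/4)·(1 − 7.360/18.240) = 0.746

α = 0.746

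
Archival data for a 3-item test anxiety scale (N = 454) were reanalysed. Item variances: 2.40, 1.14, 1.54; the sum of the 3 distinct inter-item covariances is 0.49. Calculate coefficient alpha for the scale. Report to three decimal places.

coefficient alpha = 0.243

sum of item variances = 2.40 + 1.14 + 1.54 = 5.08
Sum of distinct covariances = 0.49
σ²_total = sum of item variances + 2·Σcov = 5.08 + 2 × 0.49 = 6.06
α = (3/2)·(1 − 5.08/6.06) = 0.243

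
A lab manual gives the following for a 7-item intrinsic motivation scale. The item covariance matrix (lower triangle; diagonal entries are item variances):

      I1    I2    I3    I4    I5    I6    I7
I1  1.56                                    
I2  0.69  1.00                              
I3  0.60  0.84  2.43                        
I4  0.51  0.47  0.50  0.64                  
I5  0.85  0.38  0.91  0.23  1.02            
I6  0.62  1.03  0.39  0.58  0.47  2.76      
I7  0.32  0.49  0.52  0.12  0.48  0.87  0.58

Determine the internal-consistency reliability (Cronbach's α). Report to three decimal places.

sum of item variances = 1.56 + 1.00 + 2.43 + 0.64 + 1.02 + 2.76 + 0.58 = 9.99
Σ_{i<j} σ_ij = 11.87
Var(T) = 9.99 + 2 × 11.87 = 33.73
α = (k/(k−1))·(1 − sum of item variances/Var(T)) = (7/6)·(1 − 9.99/33.73) = 0.821

Cronbach's α = 0.821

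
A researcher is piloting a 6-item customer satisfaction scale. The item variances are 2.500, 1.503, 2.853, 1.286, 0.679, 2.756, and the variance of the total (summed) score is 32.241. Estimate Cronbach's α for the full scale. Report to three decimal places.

Σσ²ᵢ = 2.500 + 1.503 + 2.853 + 1.286 + 0.679 + 2.756 = 11.577
α = (k/(k−1))·(1 − Σσ²ᵢ/σ²_total) = (6/5)·(1 − 11.577/32.241) = 0.769

Cronbach's α = 0.769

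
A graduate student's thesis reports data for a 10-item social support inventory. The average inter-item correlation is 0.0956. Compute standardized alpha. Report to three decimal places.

Standardized α = k·r̄ / (1 + (k−1)·r̄) = 10 × 0.0956 / (1 + 9 × 0.0956)
  = 0.9560 / 1.8604 = 0.514

α = 0.514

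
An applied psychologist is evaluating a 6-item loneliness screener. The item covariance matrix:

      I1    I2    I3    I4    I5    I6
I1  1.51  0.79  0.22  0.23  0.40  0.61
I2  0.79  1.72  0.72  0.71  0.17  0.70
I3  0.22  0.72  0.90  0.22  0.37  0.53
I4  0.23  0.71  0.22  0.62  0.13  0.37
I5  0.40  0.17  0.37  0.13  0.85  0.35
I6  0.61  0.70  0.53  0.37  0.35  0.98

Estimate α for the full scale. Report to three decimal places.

α = 0.798

Σσᵢ² = 1.51 + 1.72 + 0.90 + 0.62 + 0.85 + 0.98 = 6.58
Sum of off-diagonal covariances = 6.52
total variance = 6.58 + 2 × 6.52 = 19.62
α = (k/(k−1))·(1 − Σσᵢ²/total variance) = (6/5)·(1 − 6.58/19.62) = 0.798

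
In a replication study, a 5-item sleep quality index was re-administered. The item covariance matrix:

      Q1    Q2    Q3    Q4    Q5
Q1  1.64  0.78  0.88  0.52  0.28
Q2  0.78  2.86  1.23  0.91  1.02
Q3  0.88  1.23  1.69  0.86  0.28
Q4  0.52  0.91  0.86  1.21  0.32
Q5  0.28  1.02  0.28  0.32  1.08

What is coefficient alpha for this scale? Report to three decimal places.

α = 0.782

Σσ²ᵢ = 1.64 + 2.86 + 1.69 + 1.21 + 1.08 = 8.48
Sum of off-diagonal covariances = 7.08
Var(T) = 8.48 + 2 × 7.08 = 22.64
α = (k/(k−1))·(1 − Σσ²ᵢ/Var(T)) = (5/4)·(1 − 8.48/22.64) = 0.782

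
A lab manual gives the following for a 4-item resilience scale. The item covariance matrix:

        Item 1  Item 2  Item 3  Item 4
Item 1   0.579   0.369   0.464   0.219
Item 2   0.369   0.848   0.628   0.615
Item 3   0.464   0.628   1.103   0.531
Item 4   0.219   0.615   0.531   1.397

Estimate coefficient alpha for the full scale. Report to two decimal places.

sum of item variances = 0.579 + 0.848 + 1.103 + 1.397 = 3.927
Sum of off-diagonal covariances = 2.826
σ²_T = 3.927 + 2 × 2.826 = 9.579
α = (k/(k−1))·(1 − sum of item variances/σ²_T) = (4/3)·(1 − 3.927/9.579) = 0.79

coefficient alpha = 0.79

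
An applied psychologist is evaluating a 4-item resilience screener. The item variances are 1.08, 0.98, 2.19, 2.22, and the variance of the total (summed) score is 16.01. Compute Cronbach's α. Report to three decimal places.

sum of item variances = 1.08 + 0.98 + 2.19 + 2.22 = 6.47
α = (k/(k−1))·(1 − sum of item variances/σ²_total) = (4/3)·(1 − 6.47/16.01) = 0.795

Cronbach's α = 0.795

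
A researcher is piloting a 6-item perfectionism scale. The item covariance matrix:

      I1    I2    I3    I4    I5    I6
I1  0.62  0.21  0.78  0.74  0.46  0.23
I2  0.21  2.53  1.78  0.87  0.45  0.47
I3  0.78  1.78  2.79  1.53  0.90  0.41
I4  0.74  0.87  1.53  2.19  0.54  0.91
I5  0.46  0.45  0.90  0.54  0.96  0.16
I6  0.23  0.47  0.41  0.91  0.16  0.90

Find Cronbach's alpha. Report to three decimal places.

Cronbach's alpha = 0.812

Σσᵢ² = 0.62 + 2.53 + 2.79 + 2.19 + 0.96 + 0.90 = 9.99
Σ_{i<j} σ_ij = 10.44
σ²_T = 9.99 + 2 × 10.44 = 30.87
α = (k/(k−1))·(1 − Σσᵢ²/σ²_T) = (6/5)·(1 − 9.99/30.87) = 0.812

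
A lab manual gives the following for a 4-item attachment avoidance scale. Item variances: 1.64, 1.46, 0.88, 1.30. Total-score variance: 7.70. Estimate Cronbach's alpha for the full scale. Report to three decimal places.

Cronbach's alpha = 0.419

Σσ²ᵢ = 1.64 + 1.46 + 0.88 + 1.30 = 5.28
α = (k/(k−1))·(1 − Σσ²ᵢ/σ²_T) = (4/3)·(1 − 5.28/7.70) = 0.419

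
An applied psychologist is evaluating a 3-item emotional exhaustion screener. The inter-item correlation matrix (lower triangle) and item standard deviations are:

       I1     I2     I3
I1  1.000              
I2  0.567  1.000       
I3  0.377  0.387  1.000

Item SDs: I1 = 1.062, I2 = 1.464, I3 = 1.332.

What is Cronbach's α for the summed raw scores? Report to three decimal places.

α = 0.694

Σσ²ᵢ = 1.062² + 1.464² + 1.332² = 5.0454
Covariances σ_ij = r_ij · s_i · s_j:
  σ(I1,I2) = 0.567 × 1.062 × 1.464 = 0.8816
  σ(I1,I3) = 0.377 × 1.062 × 1.332 = 0.5333
  σ(I2,I3) = 0.387 × 1.464 × 1.332 = 0.7547
σ²_T = Σσ²ᵢ + 2·Σσ_ij = 5.0454 + 2 × 2.1696 = 9.3846
α = (3/2)·(1 − 5.0454/9.3846) = 0.694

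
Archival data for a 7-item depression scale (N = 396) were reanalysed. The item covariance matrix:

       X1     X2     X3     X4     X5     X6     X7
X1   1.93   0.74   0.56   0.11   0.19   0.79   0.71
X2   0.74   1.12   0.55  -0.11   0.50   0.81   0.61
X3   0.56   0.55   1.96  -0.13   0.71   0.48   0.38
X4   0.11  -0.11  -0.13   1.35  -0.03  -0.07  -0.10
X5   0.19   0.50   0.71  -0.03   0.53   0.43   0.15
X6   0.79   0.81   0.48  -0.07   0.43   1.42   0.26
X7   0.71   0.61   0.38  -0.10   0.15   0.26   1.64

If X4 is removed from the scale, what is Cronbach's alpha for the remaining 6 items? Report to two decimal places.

Remaining items: X1, X2, X3, X5, X6, X7 (k = 6).
Σσ²ᵢ = 1.93 + 1.12 + 1.96 + 0.53 + 1.42 + 1.64 = 8.60
σ²_total = 8.60 + 2 × 7.87 = 24.34
α (item deleted) = (6/5)·(1 − 8.60/24.34) = 0.78

α = 0.78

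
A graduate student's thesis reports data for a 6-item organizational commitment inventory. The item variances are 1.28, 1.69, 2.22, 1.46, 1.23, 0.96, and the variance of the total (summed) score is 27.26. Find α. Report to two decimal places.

sum of item variances = 1.28 + 1.69 + 2.22 + 1.46 + 1.23 + 0.96 = 8.84
α = (k/(k−1))·(1 − sum of item variances/total variance) = (6/5)·(1 − 8.84/27.26) = 0.81

α = 0.81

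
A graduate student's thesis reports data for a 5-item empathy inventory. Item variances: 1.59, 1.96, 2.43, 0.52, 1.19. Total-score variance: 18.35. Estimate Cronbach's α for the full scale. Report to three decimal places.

Σσᵢ² = 1.59 + 1.96 + 2.43 + 0.52 + 1.19 = 7.69
α = (k/(k−1))·(1 − Σσᵢ²/σ²_total) = (5/4)·(1 − 7.69/18.35) = 0.726

α = 0.726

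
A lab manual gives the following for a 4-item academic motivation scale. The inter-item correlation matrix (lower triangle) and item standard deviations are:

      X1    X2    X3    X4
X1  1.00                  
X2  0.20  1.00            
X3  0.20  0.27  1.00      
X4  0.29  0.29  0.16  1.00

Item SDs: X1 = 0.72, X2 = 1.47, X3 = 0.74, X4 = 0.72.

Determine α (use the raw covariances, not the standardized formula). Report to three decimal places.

α = 0.508

Σσ²ᵢ = 0.72² + 1.47² + 0.74² + 0.72² = 3.7453
Covariances σ_ij = r_ij · s_i · s_j:
  σ(X1,X2) = 0.20 × 0.72 × 1.47 = 0.2117
  σ(X1,X3) = 0.20 × 0.72 × 0.74 = 0.1066
  σ(X1,X4) = 0.29 × 0.72 × 0.72 = 0.1503
  σ(X2,X3) = 0.27 × 1.47 × 0.74 = 0.2937
  σ(X2,X4) = 0.29 × 1.47 × 0.72 = 0.3069
  σ(X3,X4) = 0.16 × 0.74 × 0.72 = 0.0852
σ²_T = Σσ²ᵢ + 2·Σσ_ij = 3.7453 + 2 × 1.1544 = 6.0541
α = (4/3)·(1 − 3.7453/6.0541) = 0.508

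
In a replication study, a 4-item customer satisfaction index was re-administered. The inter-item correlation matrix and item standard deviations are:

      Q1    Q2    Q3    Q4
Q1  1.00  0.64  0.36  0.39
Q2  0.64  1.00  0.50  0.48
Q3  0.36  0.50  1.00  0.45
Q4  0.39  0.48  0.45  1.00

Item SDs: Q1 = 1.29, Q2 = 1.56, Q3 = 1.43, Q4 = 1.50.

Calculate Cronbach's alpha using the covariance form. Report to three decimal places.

Σσ²ᵢ = 1.29² + 1.56² + 1.43² + 1.50² = 8.3926
Covariances σ_ij = r_ij · s_i · s_j:
  σ(Q1,Q2) = 0.64 × 1.29 × 1.56 = 1.2879
  σ(Q1,Q3) = 0.36 × 1.29 × 1.43 = 0.6641
  σ(Q1,Q4) = 0.39 × 1.29 × 1.50 = 0.7547
  σ(Q2,Q3) = 0.50 × 1.56 × 1.43 = 1.1154
  σ(Q2,Q4) = 0.48 × 1.56 × 1.50 = 1.1232
  σ(Q3,Q4) = 0.45 × 1.43 × 1.50 = 0.9652
σ²_T = Σσ²ᵢ + 2·Σσ_ij = 8.3926 + 2 × 5.9105 = 20.2136
α = (4/3)·(1 − 8.3926/20.2136) = 0.780

α = 0.780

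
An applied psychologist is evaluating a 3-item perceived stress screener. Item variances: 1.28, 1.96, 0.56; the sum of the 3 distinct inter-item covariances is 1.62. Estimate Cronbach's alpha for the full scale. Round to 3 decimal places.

α = 0.690

Σσᵢ² = 1.28 + 1.96 + 0.56 = 3.80
Sum of distinct covariances = 1.62
total variance = Σσᵢ² + 2·Σcov = 3.80 + 2 × 1.62 = 7.04
α = (3/2)·(1 − 3.80/7.04) = 0.690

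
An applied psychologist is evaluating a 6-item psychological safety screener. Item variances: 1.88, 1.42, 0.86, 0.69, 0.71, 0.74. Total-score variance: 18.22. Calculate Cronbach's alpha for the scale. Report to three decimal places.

sum of item variances = 1.88 + 1.42 + 0.86 + 0.69 + 0.71 + 0.74 = 6.30
α = (k/(k−1))·(1 − sum of item variances/Var(T)) = (6/5)·(1 − 6.30/18.22) = 0.785

Cronbach's alpha = 0.785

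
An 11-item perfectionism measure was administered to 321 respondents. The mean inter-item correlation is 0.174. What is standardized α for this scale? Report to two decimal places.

α = 0.70

Standardized α = k·r̄ / (1 + (k−1)·r̄) = 11 × 0.174 / (1 + 10 × 0.174)
  = 1.9140 / 2.7400 = 0.70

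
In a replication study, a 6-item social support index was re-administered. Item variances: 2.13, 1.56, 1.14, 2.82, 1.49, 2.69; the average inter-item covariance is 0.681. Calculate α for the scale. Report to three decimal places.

α = 0.760

ΣVar(i) = 2.13 + 1.56 + 1.14 + 2.82 + 1.49 + 2.69 = 11.83
Sum of the 15 distinct covariances = 15 × 0.681 = 10.215
σ²_total = ΣVar(i) + 2·Σcov = 11.83 + 2 × 10.215 = 32.260
α = (6/5)·(1 − 11.83/32.260) = 0.760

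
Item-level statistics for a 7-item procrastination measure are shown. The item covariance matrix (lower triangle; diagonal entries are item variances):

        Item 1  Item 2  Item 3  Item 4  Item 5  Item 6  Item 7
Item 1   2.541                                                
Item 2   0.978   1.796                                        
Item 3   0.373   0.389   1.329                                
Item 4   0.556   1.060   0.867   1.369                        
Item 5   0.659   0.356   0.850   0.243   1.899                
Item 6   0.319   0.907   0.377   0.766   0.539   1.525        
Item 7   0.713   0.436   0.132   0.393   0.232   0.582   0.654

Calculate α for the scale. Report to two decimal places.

sum of item variances = 2.541 + 1.796 + 1.329 + 1.369 + 1.899 + 1.525 + 0.654 = 11.113
Sum of off-diagonal covariances = 11.727
σ²_T = 11.113 + 2 × 11.727 = 34.567
α = (k/(k−1))·(1 − sum of item variances/σ²_T) = (7/6)·(1 − 11.113/34.567) = 0.79

α = 0.79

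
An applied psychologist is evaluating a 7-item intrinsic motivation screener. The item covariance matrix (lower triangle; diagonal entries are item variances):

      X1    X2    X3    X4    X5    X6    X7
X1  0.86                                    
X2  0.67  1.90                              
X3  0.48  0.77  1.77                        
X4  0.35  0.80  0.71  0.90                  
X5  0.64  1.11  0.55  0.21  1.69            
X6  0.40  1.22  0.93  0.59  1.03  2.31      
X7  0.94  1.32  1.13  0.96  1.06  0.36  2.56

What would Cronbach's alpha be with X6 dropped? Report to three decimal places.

α = 0.849

Remaining items: X1, X2, X3, X4, X5, X7 (k = 6).
Σσ²ᵢ = 0.86 + 1.90 + 1.77 + 0.90 + 1.69 + 2.56 = 9.68
σ²_total = 9.68 + 2 × 11.70 = 33.08
α (item deleted) = (6/5)·(1 − 9.68/33.08) = 0.849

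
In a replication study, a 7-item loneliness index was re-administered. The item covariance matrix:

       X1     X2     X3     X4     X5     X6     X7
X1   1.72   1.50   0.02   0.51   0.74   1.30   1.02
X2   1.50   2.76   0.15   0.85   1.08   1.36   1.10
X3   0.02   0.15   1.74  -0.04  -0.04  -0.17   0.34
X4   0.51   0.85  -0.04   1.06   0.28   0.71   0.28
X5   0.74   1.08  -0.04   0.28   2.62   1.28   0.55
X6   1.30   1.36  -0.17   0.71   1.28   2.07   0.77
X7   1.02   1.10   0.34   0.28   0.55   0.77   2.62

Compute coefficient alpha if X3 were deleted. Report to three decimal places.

α = 0.810

Remaining items: X1, X2, X4, X5, X6, X7 (k = 6).
sum of item variances = 1.72 + 2.76 + 1.06 + 2.62 + 2.07 + 2.62 = 12.85
σ²_total = 12.85 + 2 × 13.33 = 39.51
α (item deleted) = (6/5)·(1 − 12.85/39.51) = 0.810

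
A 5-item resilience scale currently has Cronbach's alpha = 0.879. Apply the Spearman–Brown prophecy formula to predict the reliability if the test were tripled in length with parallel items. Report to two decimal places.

Length factor m = 3
α' = m·α / (1 + (m−1)·α)
   = 3 × 0.879 / (1 + (3 − 1) × 0.879)
   = 2.6370 / 2.7580 = 0.96

predicted reliability = 0.96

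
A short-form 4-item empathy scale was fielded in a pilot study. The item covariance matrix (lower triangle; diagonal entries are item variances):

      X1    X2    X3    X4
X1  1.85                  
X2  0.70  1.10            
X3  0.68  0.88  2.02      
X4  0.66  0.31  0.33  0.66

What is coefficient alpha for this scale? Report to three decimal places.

coefficient alpha = 0.745

sum of item variances = 1.85 + 1.10 + 2.02 + 0.66 = 5.63
Sum of off-diagonal covariances = 3.56
σ²_T = 5.63 + 2 × 3.56 = 12.75
α = (k/(k−1))·(1 − sum of item variances/σ²_T) = (4/3)·(1 − 5.63/12.75) = 0.745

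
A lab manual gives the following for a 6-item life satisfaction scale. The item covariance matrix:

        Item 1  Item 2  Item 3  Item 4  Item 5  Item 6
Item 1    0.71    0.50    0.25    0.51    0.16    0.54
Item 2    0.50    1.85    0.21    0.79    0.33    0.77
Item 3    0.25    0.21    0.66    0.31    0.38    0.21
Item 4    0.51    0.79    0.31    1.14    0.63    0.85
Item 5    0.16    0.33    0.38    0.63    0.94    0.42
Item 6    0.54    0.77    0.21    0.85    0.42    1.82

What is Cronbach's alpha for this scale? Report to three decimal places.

Σσ²ᵢ = 0.71 + 1.85 + 0.66 + 1.14 + 0.94 + 1.82 = 7.12
Σ_{i<j} σ_ij = 6.86
σ²_total = 7.12 + 2 × 6.86 = 20.84
α = (k/(k−1))·(1 − Σσ²ᵢ/σ²_total) = (6/5)·(1 − 7.12/20.84) = 0.790

Cronbach's alpha = 0.790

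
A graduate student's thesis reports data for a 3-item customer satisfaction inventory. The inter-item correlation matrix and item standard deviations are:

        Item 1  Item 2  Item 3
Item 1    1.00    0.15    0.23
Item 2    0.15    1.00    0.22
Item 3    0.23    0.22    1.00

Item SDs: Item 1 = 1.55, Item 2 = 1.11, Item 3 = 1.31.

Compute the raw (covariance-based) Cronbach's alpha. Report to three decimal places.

α = 0.421

Σσ²ᵢ = 1.55² + 1.11² + 1.31² = 5.3507
Covariances σ_ij = r_ij · s_i · s_j:
  σ(Item 1,Item 2) = 0.15 × 1.55 × 1.11 = 0.2581
  σ(Item 1,Item 3) = 0.23 × 1.55 × 1.31 = 0.4670
  σ(Item 2,Item 3) = 0.22 × 1.11 × 1.31 = 0.3199
σ²_T = Σσ²ᵢ + 2·Σσ_ij = 5.3507 + 2 × 1.0450 = 7.4407
α = (3/2)·(1 − 5.3507/7.4407) = 0.421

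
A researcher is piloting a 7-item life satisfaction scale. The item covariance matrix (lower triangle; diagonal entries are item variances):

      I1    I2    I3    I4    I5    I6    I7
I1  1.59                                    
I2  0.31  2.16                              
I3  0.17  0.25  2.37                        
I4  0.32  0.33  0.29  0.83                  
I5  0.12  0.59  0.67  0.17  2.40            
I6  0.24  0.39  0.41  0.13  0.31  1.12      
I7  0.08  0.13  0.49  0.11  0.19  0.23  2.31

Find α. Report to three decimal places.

α = 0.562

sum of item variances = 1.59 + 2.16 + 2.37 + 0.83 + 2.40 + 1.12 + 2.31 = 12.78
Sum of off-diagonal covariances = 5.93
Var(T) = 12.78 + 2 × 5.93 = 24.64
α = (k/(k−1))·(1 − sum of item variances/Var(T)) = (7/6)·(1 − 12.78/24.64) = 0.562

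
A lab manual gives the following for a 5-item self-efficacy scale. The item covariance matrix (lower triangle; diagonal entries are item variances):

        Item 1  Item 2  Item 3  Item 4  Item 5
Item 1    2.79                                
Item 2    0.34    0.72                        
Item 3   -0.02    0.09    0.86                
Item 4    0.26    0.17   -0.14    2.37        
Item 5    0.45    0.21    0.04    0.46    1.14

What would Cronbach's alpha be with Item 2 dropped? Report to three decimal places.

Remaining items: Item 1, Item 3, Item 4, Item 5 (k = 4).
ΣVar(i) = 2.79 + 0.86 + 2.37 + 1.14 = 7.16
σ²_T = 7.16 + 2 × 1.05 = 9.26
α (item deleted) = (4/3)·(1 − 7.16/9.26) = 0.302

α = 0.302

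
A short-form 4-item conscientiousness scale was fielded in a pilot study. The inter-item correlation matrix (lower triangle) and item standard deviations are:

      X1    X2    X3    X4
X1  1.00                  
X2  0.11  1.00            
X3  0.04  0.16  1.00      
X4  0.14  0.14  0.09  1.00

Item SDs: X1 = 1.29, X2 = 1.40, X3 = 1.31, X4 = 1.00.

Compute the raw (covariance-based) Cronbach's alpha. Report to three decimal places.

Cronbach's alpha = 0.333

Σσ²ᵢ = 1.29² + 1.40² + 1.31² + 1.00² = 6.3402
Covariances σ_ij = r_ij · s_i · s_j:
  σ(X1,X2) = 0.11 × 1.29 × 1.40 = 0.1987
  σ(X1,X3) = 0.04 × 1.29 × 1.31 = 0.0676
  σ(X1,X4) = 0.14 × 1.29 × 1.00 = 0.1806
  σ(X2,X3) = 0.16 × 1.40 × 1.31 = 0.2934
  σ(X2,X4) = 0.14 × 1.40 × 1.00 = 0.1960
  σ(X3,X4) = 0.09 × 1.31 × 1.00 = 0.1179
σ²_T = Σσ²ᵢ + 2·Σσ_ij = 6.3402 + 2 × 1.0542 = 8.4486
α = (4/3)·(1 − 6.3402/8.4486) = 0.333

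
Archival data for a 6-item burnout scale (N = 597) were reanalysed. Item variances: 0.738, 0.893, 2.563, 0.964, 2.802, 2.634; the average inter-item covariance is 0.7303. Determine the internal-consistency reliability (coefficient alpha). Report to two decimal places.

α = 0.81

Σσ²ᵢ = 0.738 + 0.893 + 2.563 + 0.964 + 2.802 + 2.634 = 10.594
Sum of the 15 distinct covariances = 15 × 0.7303 = 10.9545
Var(T) = Σσ²ᵢ + 2·Σcov = 10.594 + 2 × 10.9545 = 32.5030
α = (6/5)·(1 − 10.594/32.5030) = 0.81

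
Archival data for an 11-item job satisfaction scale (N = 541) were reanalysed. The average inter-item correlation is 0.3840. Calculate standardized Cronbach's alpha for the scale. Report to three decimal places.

α = 0.873

Standardized α = k·r̄ / (1 + (k−1)·r̄) = 11 × 0.3840 / (1 + 10 × 0.3840)
  = 4.2240 / 4.8400 = 0.873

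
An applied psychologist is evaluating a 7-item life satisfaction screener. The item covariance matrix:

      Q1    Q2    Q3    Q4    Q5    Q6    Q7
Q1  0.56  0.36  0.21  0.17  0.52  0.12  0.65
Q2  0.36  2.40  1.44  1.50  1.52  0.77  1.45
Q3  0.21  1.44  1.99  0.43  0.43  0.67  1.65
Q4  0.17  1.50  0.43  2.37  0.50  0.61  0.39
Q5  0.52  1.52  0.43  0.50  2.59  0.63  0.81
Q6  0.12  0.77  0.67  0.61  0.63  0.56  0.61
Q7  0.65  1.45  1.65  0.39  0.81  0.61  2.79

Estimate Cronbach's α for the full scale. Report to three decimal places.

Σσ²ᵢ = 0.56 + 2.40 + 1.99 + 2.37 + 2.59 + 0.56 + 2.79 = 13.26
Sum of the distinct covariances = 15.44
σ²_T = 13.26 + 2 × 15.44 = 44.14
α = (k/(k−1))·(1 − Σσ²ᵢ/σ²_T) = (7/6)·(1 − 13.26/44.14) = 0.816

α = 0.816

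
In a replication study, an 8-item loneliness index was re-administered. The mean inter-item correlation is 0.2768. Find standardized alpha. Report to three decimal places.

standardized alpha = 0.754

Standardized α = k·r̄ / (1 + (k−1)·r̄) = 8 × 0.2768 / (1 + 7 × 0.2768)
  = 2.2144 / 2.9376 = 0.754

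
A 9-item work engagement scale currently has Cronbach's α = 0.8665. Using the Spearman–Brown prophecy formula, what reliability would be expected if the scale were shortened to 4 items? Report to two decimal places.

predicted reliability = 0.74

Length factor m = 4/9 = 0.4444
α' = m·α / (1 − (1−m)·α)
   = 4/9 × 0.8665 / (1 − (1 − 4/9) × 0.8665)
   = 0.3851 / 0.5186 = 0.74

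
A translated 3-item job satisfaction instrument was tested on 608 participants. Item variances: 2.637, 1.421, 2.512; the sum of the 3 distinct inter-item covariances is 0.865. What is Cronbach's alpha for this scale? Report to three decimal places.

sum of item variances = 2.637 + 1.421 + 2.512 = 6.570
Sum of distinct covariances = 0.865
Var(T) = sum of item variances + 2·Σcov = 6.570 + 2 × 0.865 = 8.300
α = (3/2)·(1 − 6.570/8.300) = 0.313

Cronbach's alpha = 0.313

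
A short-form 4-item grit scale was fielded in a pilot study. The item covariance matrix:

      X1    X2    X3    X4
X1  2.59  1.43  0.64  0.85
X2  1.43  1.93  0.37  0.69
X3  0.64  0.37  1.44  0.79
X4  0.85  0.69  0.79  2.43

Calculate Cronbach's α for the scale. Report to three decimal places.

α = 0.709

sum of item variances = 2.59 + 1.93 + 1.44 + 2.43 = 8.39
Sum of the distinct covariances = 4.77
σ²_T = 8.39 + 2 × 4.77 = 17.93
α = (k/(k−1))·(1 − sum of item variances/σ²_T) = (4/3)·(1 − 8.39/17.93) = 0.709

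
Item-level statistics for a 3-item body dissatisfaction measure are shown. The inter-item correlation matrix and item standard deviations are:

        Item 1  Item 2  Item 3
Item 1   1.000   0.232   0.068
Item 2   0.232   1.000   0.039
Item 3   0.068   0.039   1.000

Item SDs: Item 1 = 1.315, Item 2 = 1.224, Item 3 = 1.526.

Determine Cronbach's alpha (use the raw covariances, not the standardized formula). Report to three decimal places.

Cronbach's alpha = 0.260

Σσ²ᵢ = 1.315² + 1.224² + 1.526² = 5.5561
Covariances σ_ij = r_ij · s_i · s_j:
  σ(Item 1,Item 2) = 0.232 × 1.315 × 1.224 = 0.3734
  σ(Item 1,Item 3) = 0.068 × 1.315 × 1.526 = 0.1365
  σ(Item 2,Item 3) = 0.039 × 1.224 × 1.526 = 0.0728
σ²_T = Σσ²ᵢ + 2·Σσ_ij = 5.5561 + 2 × 0.5827 = 6.7215
α = (3/2)·(1 − 5.5561/6.7215) = 0.260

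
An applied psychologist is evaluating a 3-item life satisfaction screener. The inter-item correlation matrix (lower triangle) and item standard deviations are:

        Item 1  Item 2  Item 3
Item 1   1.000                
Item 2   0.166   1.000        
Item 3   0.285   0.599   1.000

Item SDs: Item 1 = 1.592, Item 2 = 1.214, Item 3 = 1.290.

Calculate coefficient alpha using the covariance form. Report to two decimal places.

α = 0.59

Σσ²ᵢ = 1.592² + 1.214² + 1.290² = 5.6724
Covariances σ_ij = r_ij · s_i · s_j:
  σ(Item 1,Item 2) = 0.166 × 1.592 × 1.214 = 0.3208
  σ(Item 1,Item 3) = 0.285 × 1.592 × 1.290 = 0.5853
  σ(Item 2,Item 3) = 0.599 × 1.214 × 1.290 = 0.9381
σ²_T = Σσ²ᵢ + 2·Σσ_ij = 5.6724 + 2 × 1.8442 = 9.3608
α = (3/2)·(1 − 5.6724/9.3608) = 0.59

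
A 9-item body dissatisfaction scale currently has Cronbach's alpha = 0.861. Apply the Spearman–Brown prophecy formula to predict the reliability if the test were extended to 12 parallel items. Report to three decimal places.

predicted reliability = 0.892

Length factor m = 12/9 = 1.3333
α' = m·α / (1 + (m−1)·α)
   = 12/9 × 0.861 / (1 + (12/9 − 1) × 0.861)
   = 1.1480 / 1.2870 = 0.892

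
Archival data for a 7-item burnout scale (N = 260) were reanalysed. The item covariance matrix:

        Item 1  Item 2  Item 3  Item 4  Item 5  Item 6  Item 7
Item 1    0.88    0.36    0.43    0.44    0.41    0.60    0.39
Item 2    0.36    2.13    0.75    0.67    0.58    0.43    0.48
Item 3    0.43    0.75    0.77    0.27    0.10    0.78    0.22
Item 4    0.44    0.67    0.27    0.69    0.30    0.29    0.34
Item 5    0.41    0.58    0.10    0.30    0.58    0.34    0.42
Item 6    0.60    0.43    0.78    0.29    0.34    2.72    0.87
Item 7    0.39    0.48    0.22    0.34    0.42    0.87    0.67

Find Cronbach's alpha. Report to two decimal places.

Cronbach's alpha = 0.81

sum of item variances = 0.88 + 2.13 + 0.77 + 0.69 + 0.58 + 2.72 + 0.67 = 8.44
Σ_{i<j} σ_ij = 9.47
σ²_T = 8.44 + 2 × 9.47 = 27.38
α = (k/(k−1))·(1 − sum of item variances/σ²_T) = (7/6)·(1 − 8.44/27.38) = 0.81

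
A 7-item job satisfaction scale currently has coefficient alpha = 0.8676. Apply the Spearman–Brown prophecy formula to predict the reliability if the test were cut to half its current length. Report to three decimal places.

predicted reliability = 0.766

Length factor m = 1/2
α' = m·α / (1 − (1−m)·α)
   = 1/2 × 0.8676 / (1 − (1 − 1/2) × 0.8676)
   = 0.4338 / 0.5662 = 0.766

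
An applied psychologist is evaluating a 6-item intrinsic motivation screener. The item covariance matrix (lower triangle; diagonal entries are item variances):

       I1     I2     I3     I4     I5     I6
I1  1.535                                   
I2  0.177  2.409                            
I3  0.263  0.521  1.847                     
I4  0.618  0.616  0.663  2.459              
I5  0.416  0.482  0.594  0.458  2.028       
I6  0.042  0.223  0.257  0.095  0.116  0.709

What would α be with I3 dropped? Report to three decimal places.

Remaining items: I1, I2, I4, I5, I6 (k = 5).
Σσᵢ² = 1.535 + 2.409 + 2.459 + 2.028 + 0.709 = 9.140
total variance = 9.140 + 2 × 3.243 = 15.626
α (item deleted) = (5/4)·(1 − 9.140/15.626) = 0.519

α = 0.519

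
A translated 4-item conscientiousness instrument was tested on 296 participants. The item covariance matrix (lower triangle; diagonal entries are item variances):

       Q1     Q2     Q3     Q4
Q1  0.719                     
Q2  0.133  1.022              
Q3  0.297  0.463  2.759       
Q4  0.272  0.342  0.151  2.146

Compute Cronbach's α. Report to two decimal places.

Σσ²ᵢ = 0.719 + 1.022 + 2.759 + 2.146 = 6.646
Sum of off-diagonal covariances = 1.658
Var(T) = 6.646 + 2 × 1.658 = 9.962
α = (k/(k−1))·(1 − Σσ²ᵢ/Var(T)) = (4/3)·(1 − 6.646/9.962) = 0.44

α = 0.44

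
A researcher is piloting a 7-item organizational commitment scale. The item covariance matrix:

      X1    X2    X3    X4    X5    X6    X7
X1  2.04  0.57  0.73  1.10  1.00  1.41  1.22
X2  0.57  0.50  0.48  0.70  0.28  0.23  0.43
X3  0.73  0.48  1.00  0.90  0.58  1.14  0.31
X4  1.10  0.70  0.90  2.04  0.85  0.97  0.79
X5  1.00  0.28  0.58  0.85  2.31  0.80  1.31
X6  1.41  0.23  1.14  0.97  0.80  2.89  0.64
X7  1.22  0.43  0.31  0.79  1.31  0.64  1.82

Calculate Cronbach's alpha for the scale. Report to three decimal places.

ΣVar(i) = 2.04 + 0.50 + 1.00 + 2.04 + 2.31 + 2.89 + 1.82 = 12.60
Sum of off-diagonal covariances = 16.44
σ²_total = 12.60 + 2 × 16.44 = 45.48
α = (k/(k−1))·(1 − ΣVar(i)/σ²_total) = (7/6)·(1 − 12.60/45.48) = 0.843

α = 0.843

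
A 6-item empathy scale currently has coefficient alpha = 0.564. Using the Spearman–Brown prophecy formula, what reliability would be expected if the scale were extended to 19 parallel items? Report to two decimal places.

Length factor m = 19/6 = 3.1667
α' = m·α / (1 + (m−1)·α)
   = 19/6 × 0.564 / (1 + (19/6 − 1) × 0.564)
   = 1.7860 / 2.2220 = 0.80

predicted reliability = 0.80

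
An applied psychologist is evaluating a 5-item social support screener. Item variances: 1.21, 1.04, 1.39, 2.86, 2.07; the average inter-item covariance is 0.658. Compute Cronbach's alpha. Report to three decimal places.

Σσ²ᵢ = 1.21 + 1.04 + 1.39 + 2.86 + 2.07 = 8.57
Sum of the 10 distinct covariances = 10 × 0.658 = 6.580
Var(T) = Σσ²ᵢ + 2·Σcov = 8.57 + 2 × 6.580 = 21.730
α = (5/4)·(1 − 8.57/21.730) = 0.757

α = 0.757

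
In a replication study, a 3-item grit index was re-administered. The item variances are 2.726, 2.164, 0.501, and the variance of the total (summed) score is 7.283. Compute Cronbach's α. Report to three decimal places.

α = 0.390

sum of item variances = 2.726 + 2.164 + 0.501 = 5.391
α = (k/(k−1))·(1 − sum of item variances/Var(T)) = (3/2)·(1 − 5.391/7.283) = 0.390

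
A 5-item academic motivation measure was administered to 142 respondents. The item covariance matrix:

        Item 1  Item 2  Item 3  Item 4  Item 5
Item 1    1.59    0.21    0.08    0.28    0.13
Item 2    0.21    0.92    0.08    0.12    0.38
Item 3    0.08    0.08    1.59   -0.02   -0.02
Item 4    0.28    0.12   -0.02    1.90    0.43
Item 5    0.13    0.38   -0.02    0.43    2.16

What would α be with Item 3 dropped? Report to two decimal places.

α = 0.43

Remaining items: Item 1, Item 2, Item 4, Item 5 (k = 4).
ΣVar(i) = 1.59 + 0.92 + 1.90 + 2.16 = 6.57
total variance = 6.57 + 2 × 1.55 = 9.67
α (item deleted) = (4/3)·(1 − 6.57/9.67) = 0.43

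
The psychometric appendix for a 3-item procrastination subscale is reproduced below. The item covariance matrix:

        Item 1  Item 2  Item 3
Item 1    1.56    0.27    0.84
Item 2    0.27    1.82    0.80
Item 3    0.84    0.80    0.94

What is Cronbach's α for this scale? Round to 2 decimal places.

α = 0.70

Σσᵢ² = 1.56 + 1.82 + 0.94 = 4.32
Sum of the distinct covariances = 1.91
σ²_T = 4.32 + 2 × 1.91 = 8.14
α = (k/(k−1))·(1 − Σσᵢ²/σ²_T) = (3/2)·(1 − 4.32/8.14) = 0.70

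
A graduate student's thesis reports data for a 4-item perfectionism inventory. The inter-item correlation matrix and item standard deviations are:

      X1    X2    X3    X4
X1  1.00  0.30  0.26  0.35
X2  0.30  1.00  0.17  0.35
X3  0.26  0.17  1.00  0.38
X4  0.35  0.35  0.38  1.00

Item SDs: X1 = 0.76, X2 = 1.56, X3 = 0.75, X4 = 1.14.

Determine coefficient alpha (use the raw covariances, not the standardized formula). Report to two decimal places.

coefficient alpha = 0.59

Σσ²ᵢ = 0.76² + 1.56² + 0.75² + 1.14² = 4.8733
Covariances σ_ij = r_ij · s_i · s_j:
  σ(X1,X2) = 0.30 × 0.76 × 1.56 = 0.3557
  σ(X1,X3) = 0.26 × 0.76 × 0.75 = 0.1482
  σ(X1,X4) = 0.35 × 0.76 × 1.14 = 0.3032
  σ(X2,X3) = 0.17 × 1.56 × 0.75 = 0.1989
  σ(X2,X4) = 0.35 × 1.56 × 1.14 = 0.6224
  σ(X3,X4) = 0.38 × 0.75 × 1.14 = 0.3249
σ²_T = Σσ²ᵢ + 2·Σσ_ij = 4.8733 + 2 × 1.9533 = 8.7799
α = (4/3)·(1 − 4.8733/8.7799) = 0.59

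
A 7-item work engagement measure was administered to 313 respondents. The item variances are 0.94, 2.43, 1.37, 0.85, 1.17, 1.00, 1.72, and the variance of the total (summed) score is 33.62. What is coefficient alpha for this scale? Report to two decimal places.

ΣVar(i) = 0.94 + 2.43 + 1.37 + 0.85 + 1.17 + 1.00 + 1.72 = 9.48
α = (k/(k−1))·(1 − ΣVar(i)/Var(T)) = (7/6)·(1 − 9.48/33.62) = 0.84

α = 0.84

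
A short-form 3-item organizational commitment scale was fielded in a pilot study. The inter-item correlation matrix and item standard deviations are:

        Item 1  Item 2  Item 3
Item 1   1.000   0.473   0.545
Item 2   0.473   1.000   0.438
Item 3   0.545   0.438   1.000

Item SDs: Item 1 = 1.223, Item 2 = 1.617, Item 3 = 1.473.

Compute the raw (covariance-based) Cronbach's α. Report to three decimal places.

Cronbach's α = 0.728

Σσ²ᵢ = 1.223² + 1.617² + 1.473² = 6.2801
Covariances σ_ij = r_ij · s_i · s_j:
  σ(Item 1,Item 2) = 0.473 × 1.223 × 1.617 = 0.9354
  σ(Item 1,Item 3) = 0.545 × 1.223 × 1.473 = 0.9818
  σ(Item 2,Item 3) = 0.438 × 1.617 × 1.473 = 1.0432
σ²_T = Σσ²ᵢ + 2·Σσ_ij = 6.2801 + 2 × 2.9604 = 12.2009
α = (3/2)·(1 − 6.2801/12.2009) = 0.728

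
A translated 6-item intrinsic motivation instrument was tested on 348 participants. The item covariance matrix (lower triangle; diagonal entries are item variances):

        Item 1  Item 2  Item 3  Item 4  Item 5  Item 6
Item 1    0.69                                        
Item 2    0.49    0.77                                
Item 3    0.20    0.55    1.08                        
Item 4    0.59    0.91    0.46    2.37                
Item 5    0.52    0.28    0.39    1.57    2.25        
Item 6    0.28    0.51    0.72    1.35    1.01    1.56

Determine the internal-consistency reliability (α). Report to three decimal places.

Σσ²ᵢ = 0.69 + 0.77 + 1.08 + 2.37 + 2.25 + 1.56 = 8.72
Sum of off-diagonal covariances = 9.83
σ²_total = 8.72 + 2 × 9.83 = 28.38
α = (k/(k−1))·(1 − Σσ²ᵢ/σ²_total) = (6/5)·(1 − 8.72/28.38) = 0.831

α = 0.831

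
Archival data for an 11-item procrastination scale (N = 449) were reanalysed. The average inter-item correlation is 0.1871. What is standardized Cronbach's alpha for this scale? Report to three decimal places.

Standardized α = k·r̄ / (1 + (k−1)·r̄) = 11 × 0.1871 / (1 + 10 × 0.1871)
  = 2.0581 / 2.8710 = 0.717

α = 0.717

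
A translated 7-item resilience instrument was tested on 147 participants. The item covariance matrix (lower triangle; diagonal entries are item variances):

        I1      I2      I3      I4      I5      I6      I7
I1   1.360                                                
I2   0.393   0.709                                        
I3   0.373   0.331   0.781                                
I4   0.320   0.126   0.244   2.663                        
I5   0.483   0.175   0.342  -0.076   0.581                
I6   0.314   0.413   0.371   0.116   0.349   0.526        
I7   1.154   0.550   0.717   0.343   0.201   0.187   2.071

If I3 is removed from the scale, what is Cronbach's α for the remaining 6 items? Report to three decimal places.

Remaining items: I1, I2, I4, I5, I6, I7 (k = 6).
sum of item variances = 1.360 + 0.709 + 2.663 + 0.581 + 0.526 + 2.071 = 7.910
total variance = 7.910 + 2 × 5.048 = 18.006
α (item deleted) = (6/5)·(1 − 7.910/18.006) = 0.673

Cronbach's α = 0.673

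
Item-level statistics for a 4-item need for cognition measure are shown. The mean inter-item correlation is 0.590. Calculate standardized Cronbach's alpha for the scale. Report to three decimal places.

Standardized α = k·r̄ / (1 + (k−1)·r̄) = 4 × 0.590 / (1 + 3 × 0.590)
  = 2.3600 / 2.7700 = 0.852

standardized Cronbach's alpha = 0.852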